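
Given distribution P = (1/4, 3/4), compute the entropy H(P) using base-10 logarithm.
0.2442 dits

Shannon entropy is H(X) = -Σ p(x) log p(x).

For P = (1/4, 3/4):
H = -1/4 × log_10(1/4) -3/4 × log_10(3/4)
H = 0.2442 dits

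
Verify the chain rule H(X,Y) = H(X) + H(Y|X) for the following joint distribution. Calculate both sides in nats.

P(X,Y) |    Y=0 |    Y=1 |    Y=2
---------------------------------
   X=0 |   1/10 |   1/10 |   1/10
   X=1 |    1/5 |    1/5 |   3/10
H(X,Y) = 1.6957, H(X) = 0.6109, H(Y|X) = 1.0849 (all in nats)

Chain rule: H(X,Y) = H(X) + H(Y|X)

Left side — joint entropy directly:
H(X,Y) = -Σ p(x,y) log p(x,y) = 1.6957 nats

Right side — compute H(Y|X) from the conditional distributions:
P(X) = (3/10, 7/10), so H(X) = 0.6109 nats
H(Y|X) = Σ_x P(X=x) · H(Y|X=x):
  P(Y|X=0) = (1/3, 1/3, 1/3), H(Y|X=0) = 1.0986, weight P(X=0) = 3/10
  P(Y|X=1) = (2/7, 2/7, 3/7), H(Y|X=1) = 1.0790, weight P(X=1) = 7/10
H(Y|X) = 1.0849 nats

H(X) + H(Y|X) = 0.6109 + 1.0849 = 1.6957 nats

Both sides equal 1.6957 nats. ✓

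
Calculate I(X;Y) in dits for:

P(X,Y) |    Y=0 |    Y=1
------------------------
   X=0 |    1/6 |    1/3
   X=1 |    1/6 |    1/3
0.0000 dits

Mutual information: I(X;Y) = H(X) + H(Y) - H(X,Y)

Marginals:
P(X) = (1/2, 1/2), H(X) = 0.3010 dits
P(Y) = (1/3, 2/3), H(Y) = 0.2764 dits

Joint entropy: H(X,Y) = 0.5775 dits

I(X;Y) = 0.3010 + 0.2764 - 0.5775 = 0.0000 dits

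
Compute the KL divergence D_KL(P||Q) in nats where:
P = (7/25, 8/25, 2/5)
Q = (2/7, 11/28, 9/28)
0.0162 nats

KL divergence: D_KL(P||Q) = Σ p(x) log(p(x)/q(x))

Computing term by term:
  x=0: 7/25 × log_e[(7/25)/(2/7)] = 7/25 × -0.0202 = -0.0057
  x=1: 8/25 × log_e[(8/25)/(11/28)] = 8/25 × -0.2051 = -0.0656
  x=2: 2/5 × log_e[(2/5)/(9/28)] = 2/5 × 0.2187 = 0.0875

D_KL(P||Q) = 0.0162 nats

Note: KL divergence is always non-negative and equals 0 iff P = Q.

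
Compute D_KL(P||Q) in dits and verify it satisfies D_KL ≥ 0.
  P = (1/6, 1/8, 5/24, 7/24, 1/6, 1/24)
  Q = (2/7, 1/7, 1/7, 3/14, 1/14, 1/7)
0.0660 dits

KL divergence satisfies the Gibbs inequality: D_KL(P||Q) ≥ 0 for all distributions P, Q.

D_KL(P||Q) = Σ p(x) log(p(x)/q(x))
Term by term:
  x=0: 1/6 × log_10[(1/6)/(2/7)] = -0.0390
  x=1: 1/8 × log_10[(1/8)/(1/7)] = -0.0072
  x=2: 5/24 × log_10[(5/24)/(1/7)] = 0.0341
  x=3: 7/24 × log_10[(7/24)/(3/14)] = 0.0391
  x=4: 1/6 × log_10[(1/6)/(1/14)] = 0.0613
  x=5: 1/24 × log_10[(1/24)/(1/7)] = -0.0223
D_KL(P||Q) = 0.0660 dits

D_KL(P||Q) = 0.0660 ≥ 0 ✓

This non-negativity is a fundamental property: relative entropy cannot be negative because it measures how different Q is from P.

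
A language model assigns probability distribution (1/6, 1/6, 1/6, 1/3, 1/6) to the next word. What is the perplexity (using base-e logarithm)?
4.7622

Perplexity is e^H (or exp(H) for natural log).

First, H = -Σ p log p = 1.5607 nats
Perplexity = e^1.5607 = 4.7622

Interpretation: The model's uncertainty is equivalent to choosing uniformly among 4.8 options.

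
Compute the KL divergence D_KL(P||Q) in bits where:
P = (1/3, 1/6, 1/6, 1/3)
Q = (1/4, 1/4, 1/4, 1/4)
0.0817 bits

KL divergence: D_KL(P||Q) = Σ p(x) log(p(x)/q(x))

Computing term by term:
  x=0: 1/3 × log_2[(1/3)/(1/4)] = 1/3 × 0.4150 = 0.1383
  x=1: 1/6 × log_2[(1/6)/(1/4)] = 1/6 × -0.5850 = -0.0975
  x=2: 1/6 × log_2[(1/6)/(1/4)] = 1/6 × -0.5850 = -0.0975
  x=3: 1/3 × log_2[(1/3)/(1/4)] = 1/3 × 0.4150 = 0.1383

D_KL(P||Q) = 0.0817 bits

Note: KL divergence is always non-negative and equals 0 iff P = Q.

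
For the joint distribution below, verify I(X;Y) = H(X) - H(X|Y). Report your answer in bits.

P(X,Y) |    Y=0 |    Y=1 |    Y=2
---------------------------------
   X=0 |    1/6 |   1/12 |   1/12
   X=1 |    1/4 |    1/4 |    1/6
I(X;Y) = 0.0137 bits

Mutual information has multiple equivalent forms:
- I(X;Y) = H(X) - H(X|Y)
- I(X;Y) = H(Y) - H(Y|X)
- I(X;Y) = H(X) + H(Y) - H(X,Y)

Computing all quantities:
H(X) = 0.9183, H(Y) = 1.5546, H(X,Y) = 2.4591
H(X|Y) = 0.9046, H(Y|X) = 1.5409

Verification:
H(X) - H(X|Y) = 0.9183 - 0.9046 = 0.0137
H(Y) - H(Y|X) = 1.5546 - 1.5409 = 0.0137
H(X) + H(Y) - H(X,Y) = 0.9183 + 1.5546 - 2.4591 = 0.0137

All forms give I(X;Y) = 0.0137 bits. ✓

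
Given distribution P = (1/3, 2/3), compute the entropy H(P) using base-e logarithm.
0.6365 nats

Shannon entropy is H(X) = -Σ p(x) log p(x).

For P = (1/3, 2/3):
H = -1/3 × log_e(1/3) -2/3 × log_e(2/3)
H = 0.6365 nats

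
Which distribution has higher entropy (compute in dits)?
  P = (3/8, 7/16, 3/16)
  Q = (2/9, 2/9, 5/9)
P

Computing entropies in dits:
H(P) = 0.4531
H(Q) = 0.4321

Distribution P has higher entropy.

Intuition: The distribution closer to uniform (more spread out) has higher entropy.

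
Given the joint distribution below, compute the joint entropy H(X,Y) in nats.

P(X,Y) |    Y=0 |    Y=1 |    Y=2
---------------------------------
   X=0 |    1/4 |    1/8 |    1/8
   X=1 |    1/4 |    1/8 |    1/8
1.7329 nats

Joint entropy is H(X,Y) = -Σ_{x,y} p(x,y) log p(x,y).

Summing over all non-zero entries:
H(X,Y) = -[1/4·log_e(1/4) + 1/8·log_e(1/8) + 1/8·log_e(1/8) + 1/4·log_e(1/4) + 1/8·log_e(1/8) + 1/8·log_e(1/8)]
H(X,Y) = 1.7329 nats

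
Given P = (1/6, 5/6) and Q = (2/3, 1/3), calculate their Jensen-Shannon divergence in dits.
0.0589 dits

Jensen-Shannon divergence is:
JSD(P||Q) = 0.5 × D_KL(P||M) + 0.5 × D_KL(Q||M)
where M = 0.5 × (P + Q) is the mixture distribution.

M = 0.5 × (1/6, 5/6) + 0.5 × (2/3, 1/3) = (5/12, 7/12)

D_KL(P||M) = 0.0628 dits
D_KL(Q||M) = 0.0551 dits

JSD(P||Q) = 0.5 × 0.0628 + 0.5 × 0.0551 = 0.0589 dits

Unlike KL divergence, JSD is symmetric and bounded: 0 ≤ JSD ≤ log(2).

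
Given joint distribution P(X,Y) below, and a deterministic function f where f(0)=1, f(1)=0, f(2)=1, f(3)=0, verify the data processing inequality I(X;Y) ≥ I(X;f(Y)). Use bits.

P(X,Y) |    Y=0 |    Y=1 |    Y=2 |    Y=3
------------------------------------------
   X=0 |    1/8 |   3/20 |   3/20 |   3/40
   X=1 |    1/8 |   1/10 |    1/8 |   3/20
I(X;Y) = 0.0273, I(X;f(Y)) = 0.0018, inequality holds: 0.0273 ≥ 0.0018

Data Processing Inequality: For any Markov chain X → Y → Z, we have I(X;Y) ≥ I(X;Z).

Here Z = f(Y) is a deterministic function of Y, forming X → Y → Z.

Original I(X;Y) = 0.0273 bits

After applying f:
P(X,Z) where Z=f(Y):
- P(X,Z=0) = P(X,Y=1) + P(X,Y=3)
- P(X,Z=1) = P(X,Y=0) + P(X,Y=2)

I(X;Z) = I(X;f(Y)) = 0.0018 bits

Verification: 0.0273 ≥ 0.0018 ✓

Information cannot be created by processing; the function f can only lose information about X.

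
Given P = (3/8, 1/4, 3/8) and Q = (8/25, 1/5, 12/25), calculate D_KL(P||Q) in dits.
0.0099 dits

KL divergence: D_KL(P||Q) = Σ p(x) log(p(x)/q(x))

Computing term by term:
  x=0: 3/8 × log_10[(3/8)/(8/25)] = 3/8 × 0.0689 = 0.0258
  x=1: 1/4 × log_10[(1/4)/(1/5)] = 1/4 × 0.0969 = 0.0242
  x=2: 3/8 × log_10[(3/8)/(12/25)] = 3/8 × -0.1072 = -0.0402

D_KL(P||Q) = 0.0099 dits

Note: KL divergence is always non-negative and equals 0 iff P = Q.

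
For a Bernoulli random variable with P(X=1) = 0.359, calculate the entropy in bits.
0.9418 bits

The binary entropy function is:
H(p) = -p log(p) - (1-p) log(1-p)

H(0.359) = -0.359 × log_2(0.359) - 0.641 × log_2(0.641)
H(0.359) = 0.9418 bits

Note: Binary entropy is maximized at p=0.5 (H=1 bit) and minimized at p=0 or p=1 (H=0).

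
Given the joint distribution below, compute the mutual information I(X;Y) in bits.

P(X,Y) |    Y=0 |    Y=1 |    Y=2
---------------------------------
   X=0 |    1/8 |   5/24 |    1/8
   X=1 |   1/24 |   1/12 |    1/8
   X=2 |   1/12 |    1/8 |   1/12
0.0302 bits

Mutual information: I(X;Y) = H(X) + H(Y) - H(X,Y)

Marginals:
P(X) = (11/24, 1/4, 7/24), H(X) = 1.5343 bits
P(Y) = (1/4, 5/12, 1/3), H(Y) = 1.5546 bits

Joint entropy: H(X,Y) = 3.0587 bits

I(X;Y) = 1.5343 + 1.5546 - 3.0587 = 0.0302 bits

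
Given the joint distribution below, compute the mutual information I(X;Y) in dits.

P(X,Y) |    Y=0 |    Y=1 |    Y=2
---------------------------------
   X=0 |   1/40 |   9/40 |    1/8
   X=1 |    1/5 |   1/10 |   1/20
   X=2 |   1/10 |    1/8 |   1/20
0.0525 dits

Mutual information: I(X;Y) = H(X) + H(Y) - H(X,Y)

Marginals:
P(X) = (3/8, 7/20, 11/40), H(X) = 0.4735 dits
P(Y) = (13/40, 9/20, 9/40), H(Y) = 0.4605 dits

Joint entropy: H(X,Y) = 0.8815 dits

I(X;Y) = 0.4735 + 0.4605 - 0.8815 = 0.0525 dits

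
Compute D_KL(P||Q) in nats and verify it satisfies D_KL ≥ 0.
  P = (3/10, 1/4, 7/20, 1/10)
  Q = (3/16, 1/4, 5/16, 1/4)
0.0890 nats

KL divergence satisfies the Gibbs inequality: D_KL(P||Q) ≥ 0 for all distributions P, Q.

D_KL(P||Q) = Σ p(x) log(p(x)/q(x))
Term by term:
  x=0: 3/10 × log_e[(3/10)/(3/16)] = 0.1410
  x=1: 1/4 × log_e[(1/4)/(1/4)] = 0.0000
  x=2: 7/20 × log_e[(7/20)/(5/16)] = 0.0397
  x=3: 1/10 × log_e[(1/10)/(1/4)] = -0.0916
D_KL(P||Q) = 0.0890 nats

D_KL(P||Q) = 0.0890 ≥ 0 ✓

This non-negativity is a fundamental property: relative entropy cannot be negative because it measures how different Q is from P.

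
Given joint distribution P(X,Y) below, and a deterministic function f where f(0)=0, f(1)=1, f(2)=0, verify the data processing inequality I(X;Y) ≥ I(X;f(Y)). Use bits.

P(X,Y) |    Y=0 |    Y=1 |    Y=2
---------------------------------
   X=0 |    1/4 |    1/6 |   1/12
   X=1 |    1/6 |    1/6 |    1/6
I(X;Y) = 0.0325, I(X;f(Y)) = 0.0000, inequality holds: 0.0325 ≥ 0.0000

Data Processing Inequality: For any Markov chain X → Y → Z, we have I(X;Y) ≥ I(X;Z).

Here Z = f(Y) is a deterministic function of Y, forming X → Y → Z.

Original I(X;Y) = 0.0325 bits

After applying f:
P(X,Z) where Z=f(Y):
- P(X,Z=0) = P(X,Y=0) + P(X,Y=2)
- P(X,Z=1) = P(X,Y=1)

I(X;Z) = I(X;f(Y)) = 0.0000 bits

Verification: 0.0325 ≥ 0.0000 ✓

Information cannot be created by processing; the function f can only lose information about X.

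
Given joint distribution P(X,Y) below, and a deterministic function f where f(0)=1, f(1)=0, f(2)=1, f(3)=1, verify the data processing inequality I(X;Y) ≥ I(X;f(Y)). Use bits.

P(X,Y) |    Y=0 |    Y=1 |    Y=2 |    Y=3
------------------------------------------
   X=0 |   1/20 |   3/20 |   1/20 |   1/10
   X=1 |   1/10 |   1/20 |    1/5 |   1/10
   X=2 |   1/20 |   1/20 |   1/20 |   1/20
I(X;Y) = 0.1142, I(X;f(Y)) = 0.0777, inequality holds: 0.1142 ≥ 0.0777

Data Processing Inequality: For any Markov chain X → Y → Z, we have I(X;Y) ≥ I(X;Z).

Here Z = f(Y) is a deterministic function of Y, forming X → Y → Z.

Original I(X;Y) = 0.1142 bits

After applying f:
P(X,Z) where Z=f(Y):
- P(X,Z=0) = P(X,Y=1)
- P(X,Z=1) = P(X,Y=0) + P(X,Y=2) + P(X,Y=3)

I(X;Z) = I(X;f(Y)) = 0.0777 bits

Verification: 0.1142 ≥ 0.0777 ✓

Information cannot be created by processing; the function f can only lose information about X.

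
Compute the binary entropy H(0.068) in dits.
0.1079 dits

The binary entropy function is:
H(p) = -p log(p) - (1-p) log(1-p)

H(0.068) = -0.068 × log_10(0.068) - 0.932 × log_10(0.932)
H(0.068) = 0.1079 dits

Note: Binary entropy is maximized at p=0.5 (H=1 bit) and minimized at p=0 or p=1 (H=0).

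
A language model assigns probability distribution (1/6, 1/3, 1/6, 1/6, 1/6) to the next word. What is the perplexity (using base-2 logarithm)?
4.7622

Perplexity is 2^H (or exp(H) for natural log).

First, H = -Σ p log p = 2.2516 bits
Perplexity = 2^2.2516 = 4.7622

Interpretation: The model's uncertainty is equivalent to choosing uniformly among 4.8 options.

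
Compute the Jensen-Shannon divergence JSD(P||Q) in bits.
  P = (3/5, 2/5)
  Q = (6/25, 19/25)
0.0985 bits

Jensen-Shannon divergence is:
JSD(P||Q) = 0.5 × D_KL(P||M) + 0.5 × D_KL(Q||M)
where M = 0.5 × (P + Q) is the mixture distribution.

M = 0.5 × (3/5, 2/5) + 0.5 × (6/25, 19/25) = (0.42, 0.58)

D_KL(P||M) = 0.0943 bits
D_KL(Q||M) = 0.1026 bits

JSD(P||Q) = 0.5 × 0.0943 + 0.5 × 0.1026 = 0.0985 bits

Unlike KL divergence, JSD is symmetric and bounded: 0 ≤ JSD ≤ log(2).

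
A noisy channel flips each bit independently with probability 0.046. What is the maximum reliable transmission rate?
0.7308 bits

For a binary symmetric channel (BSC) with error probability p:
Capacity C = 1 - H(p) bits per symbol

where H(p) = -p log₂(p) - (1-p) log₂(1-p) is the binary entropy function.

H(0.046) = 0.2692 bits
C = 1 - 0.2692 = 0.7308 bits per symbol

This means we can reliably transmit up to 0.7308 bits of information per channel use.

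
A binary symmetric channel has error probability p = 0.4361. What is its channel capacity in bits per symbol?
0.0118 bits

For a binary symmetric channel (BSC) with error probability p:
Capacity C = 1 - H(p) bits per symbol

where H(p) = -p log₂(p) - (1-p) log₂(1-p) is the binary entropy function.

H(0.4361) = 0.9882 bits
C = 1 - 0.9882 = 0.0118 bits per symbol

This means we can reliably transmit up to 0.0118 bits of information per channel use.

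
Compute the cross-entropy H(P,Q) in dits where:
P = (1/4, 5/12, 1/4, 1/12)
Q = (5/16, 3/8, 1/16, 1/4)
0.6550 dits

Cross-entropy: H(P,Q) = -Σ p(x) log q(x)

Alternatively: H(P,Q) = H(P) + D_KL(P||Q)
H(P) = 0.5494 dits
D_KL(P||Q) = 0.1056 dits

H(P,Q) = 0.5494 + 0.1056 = 0.6550 dits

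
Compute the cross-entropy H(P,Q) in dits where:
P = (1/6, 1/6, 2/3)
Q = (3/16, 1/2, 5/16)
0.5081 dits

Cross-entropy: H(P,Q) = -Σ p(x) log q(x)

Alternatively: H(P,Q) = H(P) + D_KL(P||Q)
H(P) = 0.3768 dits
D_KL(P||Q) = 0.1313 dits

H(P,Q) = 0.3768 + 0.1313 = 0.5081 dits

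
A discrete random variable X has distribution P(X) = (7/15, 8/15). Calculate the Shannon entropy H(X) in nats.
0.6909 nats

Shannon entropy is H(X) = -Σ p(x) log p(x).

For P = (7/15, 8/15):
H = -7/15 × log_e(7/15) -8/15 × log_e(8/15)
H = 0.6909 nats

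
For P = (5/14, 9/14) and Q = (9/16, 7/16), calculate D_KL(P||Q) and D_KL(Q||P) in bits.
D_KL(P||Q) = 0.1229, D_KL(Q||P) = 0.1257

KL divergence is not symmetric: D_KL(P||Q) ≠ D_KL(Q||P) in general.

D_KL(P||Q) = 0.1229 bits
D_KL(Q||P) = 0.1257 bits

No, they are not equal!

This asymmetry is why KL divergence is not a true distance metric.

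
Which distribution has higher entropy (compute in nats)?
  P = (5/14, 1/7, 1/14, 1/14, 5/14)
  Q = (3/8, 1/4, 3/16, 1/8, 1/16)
Q

Computing entropies in nats:
H(P) = 1.3904
H(Q) = 1.4615

Distribution Q has higher entropy.

Intuition: The distribution closer to uniform (more spread out) has higher entropy.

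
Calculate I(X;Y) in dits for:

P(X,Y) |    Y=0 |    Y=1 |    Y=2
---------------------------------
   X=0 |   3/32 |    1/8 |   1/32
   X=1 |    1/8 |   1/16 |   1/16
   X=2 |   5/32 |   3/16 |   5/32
0.0136 dits

Mutual information: I(X;Y) = H(X) + H(Y) - H(X,Y)

Marginals:
P(X) = (1/4, 1/4, 1/2), H(X) = 0.4515 dits
P(Y) = (3/8, 3/8, 1/4), H(Y) = 0.4700 dits

Joint entropy: H(X,Y) = 0.9079 dits

I(X;Y) = 0.4515 + 0.4700 - 0.9079 = 0.0136 dits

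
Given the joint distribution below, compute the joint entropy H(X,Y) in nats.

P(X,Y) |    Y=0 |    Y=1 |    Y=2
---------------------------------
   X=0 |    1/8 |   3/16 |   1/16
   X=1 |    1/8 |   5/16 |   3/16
1.6844 nats

Joint entropy is H(X,Y) = -Σ_{x,y} p(x,y) log p(x,y).

Summing over all non-zero entries:
H(X,Y) = -[1/8·log_e(1/8) + 3/16·log_e(3/16) + 1/16·log_e(1/16) + 1/8·log_e(1/8) + 5/16·log_e(5/16) + 3/16·log_e(3/16)]
H(X,Y) = 1.6844 nats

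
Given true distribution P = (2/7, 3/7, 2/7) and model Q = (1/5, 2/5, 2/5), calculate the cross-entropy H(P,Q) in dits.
0.4839 dits

Cross-entropy: H(P,Q) = -Σ p(x) log q(x)

Alternatively: H(P,Q) = H(P) + D_KL(P||Q)
H(P) = 0.4686 dits
D_KL(P||Q) = 0.0153 dits

H(P,Q) = 0.4686 + 0.0153 = 0.4839 dits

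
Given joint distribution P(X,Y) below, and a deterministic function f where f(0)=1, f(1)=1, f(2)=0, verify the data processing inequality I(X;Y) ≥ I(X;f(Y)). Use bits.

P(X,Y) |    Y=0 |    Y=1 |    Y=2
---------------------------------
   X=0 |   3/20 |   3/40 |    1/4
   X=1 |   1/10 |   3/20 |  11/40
I(X;Y) = 0.0247, I(X;f(Y)) = 0.0000, inequality holds: 0.0247 ≥ 0.0000

Data Processing Inequality: For any Markov chain X → Y → Z, we have I(X;Y) ≥ I(X;Z).

Here Z = f(Y) is a deterministic function of Y, forming X → Y → Z.

Original I(X;Y) = 0.0247 bits

After applying f:
P(X,Z) where Z=f(Y):
- P(X,Z=0) = P(X,Y=2)
- P(X,Z=1) = P(X,Y=0) + P(X,Y=1)

I(X;Z) = I(X;f(Y)) = 0.0000 bits

Verification: 0.0247 ≥ 0.0000 ✓

Information cannot be created by processing; the function f can only lose information about X.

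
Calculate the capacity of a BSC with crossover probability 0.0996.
0.5323 bits

For a binary symmetric channel (BSC) with error probability p:
Capacity C = 1 - H(p) bits per symbol

where H(p) = -p log₂(p) - (1-p) log₂(1-p) is the binary entropy function.

H(0.0996) = 0.4677 bits
C = 1 - 0.4677 = 0.5323 bits per symbol

This means we can reliably transmit up to 0.5323 bits of information per channel use.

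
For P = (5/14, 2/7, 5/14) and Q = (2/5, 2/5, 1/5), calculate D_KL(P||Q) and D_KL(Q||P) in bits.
D_KL(P||Q) = 0.1017, D_KL(Q||P) = 0.0923

KL divergence is not symmetric: D_KL(P||Q) ≠ D_KL(Q||P) in general.

D_KL(P||Q) = 0.1017 bits
D_KL(Q||P) = 0.0923 bits

No, they are not equal!

This asymmetry is why KL divergence is not a true distance metric.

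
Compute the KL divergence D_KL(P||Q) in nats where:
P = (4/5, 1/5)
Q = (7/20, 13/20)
0.4256 nats

KL divergence: D_KL(P||Q) = Σ p(x) log(p(x)/q(x))

Computing term by term:
  x=0: 4/5 × log_e[(4/5)/(7/20)] = 4/5 × 0.8267 = 0.6613
  x=1: 1/5 × log_e[(1/5)/(13/20)] = 1/5 × -1.1787 = -0.2357

D_KL(P||Q) = 0.4256 nats

Note: KL divergence is always non-negative and equals 0 iff P = Q.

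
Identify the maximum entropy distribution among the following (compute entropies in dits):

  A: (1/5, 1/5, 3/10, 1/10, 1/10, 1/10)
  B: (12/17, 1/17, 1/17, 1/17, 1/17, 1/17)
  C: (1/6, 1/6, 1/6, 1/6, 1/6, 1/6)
C

For a discrete distribution over n outcomes, entropy is maximized by the uniform distribution.

Computing entropies:
H(A) = 0.7365 dits
H(B) = 0.4687 dits
H(C) = 0.7782 dits

The uniform distribution (where all probabilities equal 1/6) achieves the maximum entropy of log_10(6) = 0.7782 dits.

Distribution C has the highest entropy.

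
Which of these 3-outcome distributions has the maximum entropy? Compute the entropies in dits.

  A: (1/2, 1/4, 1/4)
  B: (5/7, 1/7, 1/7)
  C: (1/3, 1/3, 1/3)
C

For a discrete distribution over n outcomes, entropy is maximized by the uniform distribution.

Computing entropies:
H(A) = 0.4515 dits
H(B) = 0.3458 dits
H(C) = 0.4771 dits

The uniform distribution (where all probabilities equal 1/3) achieves the maximum entropy of log_10(3) = 0.4771 dits.

Distribution C has the highest entropy.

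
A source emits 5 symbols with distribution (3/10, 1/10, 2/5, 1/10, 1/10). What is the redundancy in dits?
0.0829 dits

Redundancy measures how far a source is from maximum entropy:
R = H_max - H(X)

Maximum entropy for 5 symbols: H_max = log_10(5) = 0.6990 dits
Actual entropy: H(X) = 0.6160 dits
Redundancy: R = 0.6990 - 0.6160 = 0.0829 dits

This redundancy represents potential for compression: the source could be compressed by 0.0829 dits per symbol.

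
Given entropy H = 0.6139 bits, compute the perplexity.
1.5304

Perplexity is 2^H (or exp(H) for natural log).

H = 0.6139 bits
Perplexity = 2^0.6139 = 1.5304

Interpretation: The model's uncertainty is equivalent to choosing uniformly among 1.5 options.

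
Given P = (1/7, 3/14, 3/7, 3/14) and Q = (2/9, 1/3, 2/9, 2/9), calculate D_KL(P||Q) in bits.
0.1672 bits

KL divergence: D_KL(P||Q) = Σ p(x) log(p(x)/q(x))

Computing term by term:
  x=0: 1/7 × log_2[(1/7)/(2/9)] = 1/7 × -0.6374 = -0.0911
  x=1: 3/14 × log_2[(3/14)/(1/3)] = 3/14 × -0.6374 = -0.1366
  x=2: 3/7 × log_2[(3/7)/(2/9)] = 3/7 × 0.9475 = 0.4061
  x=3: 3/14 × log_2[(3/14)/(2/9)] = 3/14 × -0.0525 = -0.0112

D_KL(P||Q) = 0.1672 bits

Note: KL divergence is always non-negative and equals 0 iff P = Q.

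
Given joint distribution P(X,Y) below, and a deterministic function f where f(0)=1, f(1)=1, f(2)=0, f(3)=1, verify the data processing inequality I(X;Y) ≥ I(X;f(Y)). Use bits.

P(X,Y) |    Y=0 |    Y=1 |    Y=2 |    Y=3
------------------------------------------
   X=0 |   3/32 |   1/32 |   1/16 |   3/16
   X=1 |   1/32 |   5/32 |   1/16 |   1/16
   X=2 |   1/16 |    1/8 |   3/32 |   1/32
I(X;Y) = 0.1957, I(X;f(Y)) = 0.0131, inequality holds: 0.1957 ≥ 0.0131

Data Processing Inequality: For any Markov chain X → Y → Z, we have I(X;Y) ≥ I(X;Z).

Here Z = f(Y) is a deterministic function of Y, forming X → Y → Z.

Original I(X;Y) = 0.1957 bits

After applying f:
P(X,Z) where Z=f(Y):
- P(X,Z=0) = P(X,Y=2)
- P(X,Z=1) = P(X,Y=0) + P(X,Y=1) + P(X,Y=3)

I(X;Z) = I(X;f(Y)) = 0.0131 bits

Verification: 0.1957 ≥ 0.0131 ✓

Information cannot be created by processing; the function f can only lose information about X.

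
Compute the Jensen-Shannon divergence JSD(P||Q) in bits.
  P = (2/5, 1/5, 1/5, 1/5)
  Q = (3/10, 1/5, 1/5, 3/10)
0.0124 bits

Jensen-Shannon divergence is:
JSD(P||Q) = 0.5 × D_KL(P||M) + 0.5 × D_KL(Q||M)
where M = 0.5 × (P + Q) is the mixture distribution.

M = 0.5 × (2/5, 1/5, 1/5, 1/5) + 0.5 × (3/10, 1/5, 1/5, 3/10) = (7/20, 1/5, 1/5, 1/4)

D_KL(P||M) = 0.0127 bits
D_KL(Q||M) = 0.0122 bits

JSD(P||Q) = 0.5 × 0.0127 + 0.5 × 0.0122 = 0.0124 bits

Unlike KL divergence, JSD is symmetric and bounded: 0 ≤ JSD ≤ log(2).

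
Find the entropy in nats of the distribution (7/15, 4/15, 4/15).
1.0606 nats

Shannon entropy is H(X) = -Σ p(x) log p(x).

For P = (7/15, 4/15, 4/15):
H = -7/15 × log_e(7/15) -4/15 × log_e(4/15) -4/15 × log_e(4/15)
H = 1.0606 nats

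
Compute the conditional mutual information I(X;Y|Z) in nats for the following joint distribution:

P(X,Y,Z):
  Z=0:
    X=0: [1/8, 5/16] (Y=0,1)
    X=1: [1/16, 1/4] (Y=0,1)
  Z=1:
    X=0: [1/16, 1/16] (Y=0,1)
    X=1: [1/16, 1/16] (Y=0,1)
0.0036 nats

Conditional mutual information: I(X;Y|Z) = H(X|Z) + H(Y|Z) - H(X,Y|Z)

H(Z) = 0.5623
H(X,Z) = 1.2450 → H(X|Z) = 0.6827
H(Y,Z) = 1.1574 → H(Y|Z) = 0.5950
H(X,Y,Z) = 1.8364 → H(X,Y|Z) = 1.2741

I(X;Y|Z) = 0.6827 + 0.5950 - 1.2741 = 0.0036 nats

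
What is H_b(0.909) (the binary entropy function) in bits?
0.4398 bits

The binary entropy function is:
H(p) = -p log(p) - (1-p) log(1-p)

H(0.909) = -0.909 × log_2(0.909) - 0.091 × log_2(0.091)
H(0.909) = 0.4398 bits

Note: Binary entropy is maximized at p=0.5 (H=1 bit) and minimized at p=0 or p=1 (H=0).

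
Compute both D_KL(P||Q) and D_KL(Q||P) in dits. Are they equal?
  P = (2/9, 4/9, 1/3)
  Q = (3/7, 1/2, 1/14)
D_KL(P||Q) = 0.1369, D_KL(Q||P) = 0.1000

KL divergence is not symmetric: D_KL(P||Q) ≠ D_KL(Q||P) in general.

D_KL(P||Q) = 0.1369 dits
D_KL(Q||P) = 0.1000 dits

No, they are not equal!

This asymmetry is why KL divergence is not a true distance metric.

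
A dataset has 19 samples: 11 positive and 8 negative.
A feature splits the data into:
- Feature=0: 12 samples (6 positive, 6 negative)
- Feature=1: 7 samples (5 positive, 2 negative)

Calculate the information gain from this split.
0.0324 bits

Information Gain = H(Y) - H(Y|Feature)

Before split:
P(positive) = 11/19 = 0.5789
H(Y) = 0.9819 bits

After split:
Feature=0: H = 1.0000 bits (weight = 12/19)
Feature=1: H = 0.8631 bits (weight = 7/19)
H(Y|Feature) = (12/19)×1.0000 + (7/19)×0.8631 = 0.9496 bits

Information Gain = 0.9819 - 0.9496 = 0.0324 bits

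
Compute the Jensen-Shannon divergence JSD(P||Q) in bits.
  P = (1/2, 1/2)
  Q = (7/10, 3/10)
0.0303 bits

Jensen-Shannon divergence is:
JSD(P||Q) = 0.5 × D_KL(P||M) + 0.5 × D_KL(Q||M)
where M = 0.5 × (P + Q) is the mixture distribution.

M = 0.5 × (1/2, 1/2) + 0.5 × (7/10, 3/10) = (3/5, 2/5)

D_KL(P||M) = 0.0294 bits
D_KL(Q||M) = 0.0312 bits

JSD(P||Q) = 0.5 × 0.0294 + 0.5 × 0.0312 = 0.0303 bits

Unlike KL divergence, JSD is symmetric and bounded: 0 ≤ JSD ≤ log(2).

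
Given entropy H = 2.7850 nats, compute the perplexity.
16.1998

Perplexity is e^H (or exp(H) for natural log).

H = 2.7850 nats
Perplexity = e^2.7850 = 16.1998

Interpretation: The model's uncertainty is equivalent to choosing uniformly among 16.2 options.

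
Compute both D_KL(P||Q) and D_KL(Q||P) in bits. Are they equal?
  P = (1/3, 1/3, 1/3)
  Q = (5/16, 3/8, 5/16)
D_KL(P||Q) = 0.0054, D_KL(Q||P) = 0.0055

KL divergence is not symmetric: D_KL(P||Q) ≠ D_KL(Q||P) in general.

D_KL(P||Q) = 0.0054 bits
D_KL(Q||P) = 0.0055 bits

No, they are not equal!

This asymmetry is why KL divergence is not a true distance metric.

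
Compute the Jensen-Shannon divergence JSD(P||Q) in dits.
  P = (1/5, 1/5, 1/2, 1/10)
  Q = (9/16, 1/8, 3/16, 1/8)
0.0377 dits

Jensen-Shannon divergence is:
JSD(P||Q) = 0.5 × D_KL(P||M) + 0.5 × D_KL(Q||M)
where M = 0.5 × (P + Q) is the mixture distribution.

M = 0.5 × (1/5, 1/5, 1/2, 1/10) + 0.5 × (9/16, 1/8, 3/16, 1/8) = (0.38125, 0.1625, 11/32, 0.1125)

D_KL(P||M) = 0.0382 dits
D_KL(Q||M) = 0.0371 dits

JSD(P||Q) = 0.5 × 0.0382 + 0.5 × 0.0371 = 0.0377 dits

Unlike KL divergence, JSD is symmetric and bounded: 0 ≤ JSD ≤ log(2).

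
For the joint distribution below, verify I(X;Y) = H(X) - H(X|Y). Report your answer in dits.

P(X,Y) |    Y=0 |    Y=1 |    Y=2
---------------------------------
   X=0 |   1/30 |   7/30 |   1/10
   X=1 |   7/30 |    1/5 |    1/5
I(X;Y) = 0.0289 dits

Mutual information has multiple equivalent forms:
- I(X;Y) = H(X) - H(X|Y)
- I(X;Y) = H(Y) - H(Y|X)
- I(X;Y) = H(X) + H(Y) - H(X,Y)

Computing all quantities:
H(X) = 0.2854, H(Y) = 0.4673, H(X,Y) = 0.7238
H(X|Y) = 0.2565, H(Y|X) = 0.4384

Verification:
H(X) - H(X|Y) = 0.2854 - 0.2565 = 0.0289
H(Y) - H(Y|X) = 0.4673 - 0.4384 = 0.0289
H(X) + H(Y) - H(X,Y) = 0.2854 + 0.4673 - 0.7238 = 0.0289

All forms give I(X;Y) = 0.0289 dits. ✓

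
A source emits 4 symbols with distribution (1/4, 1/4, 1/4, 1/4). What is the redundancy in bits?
0.0000 bits

Redundancy measures how far a source is from maximum entropy:
R = H_max - H(X)

Maximum entropy for 4 symbols: H_max = log_2(4) = 2.0000 bits
Actual entropy: H(X) = 2.0000 bits
Redundancy: R = 2.0000 - 2.0000 = 0.0000 bits

This redundancy represents potential for compression: the source could be compressed by 0.0000 bits per symbol.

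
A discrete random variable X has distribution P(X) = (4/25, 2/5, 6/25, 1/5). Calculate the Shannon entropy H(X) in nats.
1.3241 nats

Shannon entropy is H(X) = -Σ p(x) log p(x).

For P = (4/25, 2/5, 6/25, 1/5):
H = -4/25 × log_e(4/25) -2/5 × log_e(2/5) -6/25 × log_e(6/25) -1/5 × log_e(1/5)
H = 1.3241 nats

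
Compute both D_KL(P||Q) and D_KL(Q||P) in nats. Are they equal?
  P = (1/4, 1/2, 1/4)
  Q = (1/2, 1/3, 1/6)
D_KL(P||Q) = 0.1308, D_KL(Q||P) = 0.1438

KL divergence is not symmetric: D_KL(P||Q) ≠ D_KL(Q||P) in general.

D_KL(P||Q) = 0.1308 nats
D_KL(Q||P) = 0.1438 nats

No, they are not equal!

This asymmetry is why KL divergence is not a true distance metric.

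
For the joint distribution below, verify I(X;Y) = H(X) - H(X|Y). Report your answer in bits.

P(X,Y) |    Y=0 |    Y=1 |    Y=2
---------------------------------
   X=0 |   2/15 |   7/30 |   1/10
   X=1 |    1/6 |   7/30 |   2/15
I(X;Y) = 0.0029 bits

Mutual information has multiple equivalent forms:
- I(X;Y) = H(X) - H(X|Y)
- I(X;Y) = H(Y) - H(Y|X)
- I(X;Y) = H(X) + H(Y) - H(X,Y)

Computing all quantities:
H(X) = 0.9968, H(Y) = 1.5241, H(X,Y) = 2.5180
H(X|Y) = 0.9939, H(Y|X) = 1.5212

Verification:
H(X) - H(X|Y) = 0.9968 - 0.9939 = 0.0029
H(Y) - H(Y|X) = 1.5241 - 1.5212 = 0.0029
H(X) + H(Y) - H(X,Y) = 0.9968 + 1.5241 - 2.5180 = 0.0029

All forms give I(X;Y) = 0.0029 bits. ✓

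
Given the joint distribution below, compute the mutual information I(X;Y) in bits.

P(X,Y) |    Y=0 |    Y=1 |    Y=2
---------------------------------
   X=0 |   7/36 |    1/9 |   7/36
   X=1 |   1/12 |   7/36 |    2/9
0.0509 bits

Mutual information: I(X;Y) = H(X) + H(Y) - H(X,Y)

Marginals:
P(X) = (1/2, 1/2), H(X) = 1.0000 bits
P(Y) = (5/18, 11/36, 5/12), H(Y) = 1.5622 bits

Joint entropy: H(X,Y) = 2.5113 bits

I(X;Y) = 1.0000 + 1.5622 - 2.5113 = 0.0509 bits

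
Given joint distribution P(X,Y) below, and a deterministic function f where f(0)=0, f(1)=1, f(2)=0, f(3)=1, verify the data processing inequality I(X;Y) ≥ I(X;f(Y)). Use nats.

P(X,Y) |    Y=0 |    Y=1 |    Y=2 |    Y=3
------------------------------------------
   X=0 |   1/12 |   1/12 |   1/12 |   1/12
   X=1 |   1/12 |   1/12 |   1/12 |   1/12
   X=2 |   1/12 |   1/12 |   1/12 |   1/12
I(X;Y) = 0.0000, I(X;f(Y)) = 0.0000, inequality holds: 0.0000 ≥ 0.0000

Data Processing Inequality: For any Markov chain X → Y → Z, we have I(X;Y) ≥ I(X;Z).

Here Z = f(Y) is a deterministic function of Y, forming X → Y → Z.

Original I(X;Y) = 0.0000 nats

After applying f:
P(X,Z) where Z=f(Y):
- P(X,Z=0) = P(X,Y=0) + P(X,Y=2)
- P(X,Z=1) = P(X,Y=1) + P(X,Y=3)

I(X;Z) = I(X;f(Y)) = 0.0000 nats

Verification: 0.0000 ≥ 0.0000 ✓

Information cannot be created by processing; the function f can only lose information about X.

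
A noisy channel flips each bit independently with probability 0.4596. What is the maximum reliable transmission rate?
0.0047 bits

For a binary symmetric channel (BSC) with error probability p:
Capacity C = 1 - H(p) bits per symbol

where H(p) = -p log₂(p) - (1-p) log₂(1-p) is the binary entropy function.

H(0.4596) = 0.9953 bits
C = 1 - 0.9953 = 0.0047 bits per symbol

This means we can reliably transmit up to 0.0047 bits of information per channel use.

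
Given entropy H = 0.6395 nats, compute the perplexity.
1.8955

Perplexity is e^H (or exp(H) for natural log).

H = 0.6395 nats
Perplexity = e^0.6395 = 1.8955

Interpretation: The model's uncertainty is equivalent to choosing uniformly among 1.9 options.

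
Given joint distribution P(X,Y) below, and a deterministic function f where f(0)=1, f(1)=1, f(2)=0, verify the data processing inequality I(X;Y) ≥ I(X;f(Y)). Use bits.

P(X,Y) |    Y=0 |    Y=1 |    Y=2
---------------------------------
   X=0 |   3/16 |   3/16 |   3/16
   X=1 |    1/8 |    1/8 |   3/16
I(X;Y) = 0.0069, I(X;f(Y)) = 0.0069, inequality holds: 0.0069 ≥ 0.0069

Data Processing Inequality: For any Markov chain X → Y → Z, we have I(X;Y) ≥ I(X;Z).

Here Z = f(Y) is a deterministic function of Y, forming X → Y → Z.

Original I(X;Y) = 0.0069 bits

After applying f:
P(X,Z) where Z=f(Y):
- P(X,Z=0) = P(X,Y=2)
- P(X,Z=1) = P(X,Y=0) + P(X,Y=1)

I(X;Z) = I(X;f(Y)) = 0.0069 bits

Verification: 0.0069 ≥ 0.0069 ✓

Information cannot be created by processing; the function f can only lose information about X.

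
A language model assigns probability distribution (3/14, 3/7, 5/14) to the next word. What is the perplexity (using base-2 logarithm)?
2.8891

Perplexity is 2^H (or exp(H) for natural log).

First, H = -Σ p log p = 1.5306 bits
Perplexity = 2^1.5306 = 2.8891

Interpretation: The model's uncertainty is equivalent to choosing uniformly among 2.9 options.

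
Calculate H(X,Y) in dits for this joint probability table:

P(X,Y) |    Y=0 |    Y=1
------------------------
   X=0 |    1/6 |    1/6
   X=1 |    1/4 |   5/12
0.5683 dits

Joint entropy is H(X,Y) = -Σ_{x,y} p(x,y) log p(x,y).

Summing over all non-zero entries:
H(X,Y) = -[1/6·log_10(1/6) + 1/6·log_10(1/6) + 1/4·log_10(1/4) + 5/12·log_10(5/12)]
H(X,Y) = 0.5683 dits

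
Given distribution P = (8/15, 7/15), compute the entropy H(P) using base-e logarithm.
0.6909 nats

Shannon entropy is H(X) = -Σ p(x) log p(x).

For P = (8/15, 7/15):
H = -8/15 × log_e(8/15) -7/15 × log_e(7/15)
H = 0.6909 nats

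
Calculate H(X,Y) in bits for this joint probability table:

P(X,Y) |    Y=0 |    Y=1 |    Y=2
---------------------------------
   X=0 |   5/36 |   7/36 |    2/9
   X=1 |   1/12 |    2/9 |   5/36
2.5137 bits

Joint entropy is H(X,Y) = -Σ_{x,y} p(x,y) log p(x,y).

Summing over all non-zero entries:
H(X,Y) = -[5/36·log_2(5/36) + 7/36·log_2(7/36) + 2/9·log_2(2/9) + 1/12·log_2(1/12) + 2/9·log_2(2/9) + 5/36·log_2(5/36)]
H(X,Y) = 2.5137 bits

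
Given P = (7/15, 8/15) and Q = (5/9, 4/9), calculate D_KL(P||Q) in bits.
0.0229 bits

KL divergence: D_KL(P||Q) = Σ p(x) log(p(x)/q(x))

Computing term by term:
  x=0: 7/15 × log_2[(7/15)/(5/9)] = 7/15 × -0.2515 = -0.1174
  x=1: 8/15 × log_2[(8/15)/(4/9)] = 8/15 × 0.2630 = 0.1403

D_KL(P||Q) = 0.0229 bits

Note: KL divergence is always non-negative and equals 0 iff P = Q.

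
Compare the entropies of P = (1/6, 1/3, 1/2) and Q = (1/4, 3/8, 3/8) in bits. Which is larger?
Q

Computing entropies in bits:
H(P) = 1.4591
H(Q) = 1.5613

Distribution Q has higher entropy.

Intuition: The distribution closer to uniform (more spread out) has higher entropy.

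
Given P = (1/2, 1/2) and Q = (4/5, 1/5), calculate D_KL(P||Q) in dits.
0.0969 dits

KL divergence: D_KL(P||Q) = Σ p(x) log(p(x)/q(x))

Computing term by term:
  x=0: 1/2 × log_10[(1/2)/(4/5)] = 1/2 × -0.2041 = -0.1021
  x=1: 1/2 × log_10[(1/2)/(1/5)] = 1/2 × 0.3979 = 0.1990

D_KL(P||Q) = 0.0969 dits

Note: KL divergence is always non-negative and equals 0 iff P = Q.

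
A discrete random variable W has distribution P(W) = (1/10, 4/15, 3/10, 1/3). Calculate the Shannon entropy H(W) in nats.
1.3101 nats

Shannon entropy is H(X) = -Σ p(x) log p(x).

For P = (1/10, 4/15, 3/10, 1/3):
H = -1/10 × log_e(1/10) -4/15 × log_e(4/15) -3/10 × log_e(3/10) -1/3 × log_e(1/3)
H = 1.3101 nats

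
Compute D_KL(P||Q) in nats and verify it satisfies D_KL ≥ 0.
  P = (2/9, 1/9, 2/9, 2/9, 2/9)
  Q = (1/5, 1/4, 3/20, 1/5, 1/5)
0.0675 nats

KL divergence satisfies the Gibbs inequality: D_KL(P||Q) ≥ 0 for all distributions P, Q.

D_KL(P||Q) = Σ p(x) log(p(x)/q(x))
Term by term:
  x=0: 2/9 × log_e[(2/9)/(1/5)] = 0.0234
  x=1: 1/9 × log_e[(1/9)/(1/4)] = -0.0901
  x=2: 2/9 × log_e[(2/9)/(3/20)] = 0.0873
  x=3: 2/9 × log_e[(2/9)/(1/5)] = 0.0234
  x=4: 2/9 × log_e[(2/9)/(1/5)] = 0.0234
D_KL(P||Q) = 0.0675 nats

D_KL(P||Q) = 0.0675 ≥ 0 ✓

This non-negativity is a fundamental property: relative entropy cannot be negative because it measures how different Q is from P.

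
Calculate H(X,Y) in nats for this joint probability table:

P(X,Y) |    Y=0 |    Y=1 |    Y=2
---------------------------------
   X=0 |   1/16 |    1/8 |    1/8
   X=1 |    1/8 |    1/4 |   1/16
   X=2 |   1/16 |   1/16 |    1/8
2.0794 nats

Joint entropy is H(X,Y) = -Σ_{x,y} p(x,y) log p(x,y).

Summing over all non-zero entries:
H(X,Y) = -[1/16·log_e(1/16) + 1/8·log_e(1/8) + 1/8·log_e(1/8) + 1/8·log_e(1/8) + 1/4·log_e(1/4) + 1/16·log_e(1/16) + 1/16·log_e(1/16) + 1/16·log_e(1/16) + 1/8·log_e(1/8)]
H(X,Y) = 2.0794 nats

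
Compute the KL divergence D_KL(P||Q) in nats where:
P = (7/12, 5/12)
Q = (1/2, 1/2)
0.0140 nats

KL divergence: D_KL(P||Q) = Σ p(x) log(p(x)/q(x))

Computing term by term:
  x=0: 7/12 × log_e[(7/12)/(1/2)] = 7/12 × 0.1542 = 0.0899
  x=1: 5/12 × log_e[(5/12)/(1/2)] = 5/12 × -0.1823 = -0.0760

D_KL(P||Q) = 0.0140 nats

Note: KL divergence is always non-negative and equals 0 iff P = Q.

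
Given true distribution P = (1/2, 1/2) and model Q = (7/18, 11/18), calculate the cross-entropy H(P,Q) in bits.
1.0365 bits

Cross-entropy: H(P,Q) = -Σ p(x) log q(x)

Alternatively: H(P,Q) = H(P) + D_KL(P||Q)
H(P) = 1.0000 bits
D_KL(P||Q) = 0.0365 bits

H(P,Q) = 1.0000 + 0.0365 = 1.0365 bits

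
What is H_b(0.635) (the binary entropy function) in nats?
0.6562 nats

The binary entropy function is:
H(p) = -p log(p) - (1-p) log(1-p)

H(0.635) = -0.635 × log_e(0.635) - 0.365 × log_e(0.365)
H(0.635) = 0.6562 nats

Note: Binary entropy is maximized at p=0.5 (H=1 bit) and minimized at p=0 or p=1 (H=0).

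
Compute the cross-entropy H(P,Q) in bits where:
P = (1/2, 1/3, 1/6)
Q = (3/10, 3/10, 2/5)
1.6678 bits

Cross-entropy: H(P,Q) = -Σ p(x) log q(x)

Alternatively: H(P,Q) = H(P) + D_KL(P||Q)
H(P) = 1.4591 bits
D_KL(P||Q) = 0.2086 bits

H(P,Q) = 1.4591 + 0.2086 = 1.6678 bits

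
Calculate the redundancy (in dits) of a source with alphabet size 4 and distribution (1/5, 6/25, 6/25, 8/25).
0.0064 dits

Redundancy measures how far a source is from maximum entropy:
R = H_max - H(X)

Maximum entropy for 4 symbols: H_max = log_10(4) = 0.6021 dits
Actual entropy: H(X) = 0.5956 dits
Redundancy: R = 0.6021 - 0.5956 = 0.0064 dits

This redundancy represents potential for compression: the source could be compressed by 0.0064 dits per symbol.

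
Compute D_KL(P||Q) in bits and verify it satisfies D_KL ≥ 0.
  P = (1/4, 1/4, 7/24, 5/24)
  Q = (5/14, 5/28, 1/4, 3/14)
0.0491 bits

KL divergence satisfies the Gibbs inequality: D_KL(P||Q) ≥ 0 for all distributions P, Q.

D_KL(P||Q) = Σ p(x) log(p(x)/q(x))
Term by term:
  x=0: 1/4 × log_2[(1/4)/(5/14)] = -0.1286
  x=1: 1/4 × log_2[(1/4)/(5/28)] = 0.1214
  x=2: 7/24 × log_2[(7/24)/(1/4)] = 0.0649
  x=3: 5/24 × log_2[(5/24)/(3/14)] = -0.0085
D_KL(P||Q) = 0.0491 bits

D_KL(P||Q) = 0.0491 ≥ 0 ✓

This non-negativity is a fundamental property: relative entropy cannot be negative because it measures how different Q is from P.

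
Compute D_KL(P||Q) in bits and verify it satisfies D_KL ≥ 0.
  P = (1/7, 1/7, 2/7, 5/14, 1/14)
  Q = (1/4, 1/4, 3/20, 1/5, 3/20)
0.2572 bits

KL divergence satisfies the Gibbs inequality: D_KL(P||Q) ≥ 0 for all distributions P, Q.

D_KL(P||Q) = Σ p(x) log(p(x)/q(x))
Term by term:
  x=0: 1/7 × log_2[(1/7)/(1/4)] = -0.1153
  x=1: 1/7 × log_2[(1/7)/(1/4)] = -0.1153
  x=2: 2/7 × log_2[(2/7)/(3/20)] = 0.2656
  x=3: 5/14 × log_2[(5/14)/(1/5)] = 0.2988
  x=4: 1/14 × log_2[(1/14)/(3/20)] = -0.0765
D_KL(P||Q) = 0.2572 bits

D_KL(P||Q) = 0.2572 ≥ 0 ✓

This non-negativity is a fundamental property: relative entropy cannot be negative because it measures how different Q is from P.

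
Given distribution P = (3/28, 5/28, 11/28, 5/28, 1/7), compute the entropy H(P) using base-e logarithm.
1.4996 nats

Shannon entropy is H(X) = -Σ p(x) log p(x).

For P = (3/28, 5/28, 11/28, 5/28, 1/7):
H = -3/28 × log_e(3/28) -5/28 × log_e(5/28) -11/28 × log_e(11/28) -5/28 × log_e(5/28) -1/7 × log_e(1/7)
H = 1.4996 nats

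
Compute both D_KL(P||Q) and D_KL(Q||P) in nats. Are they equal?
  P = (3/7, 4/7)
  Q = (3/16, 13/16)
D_KL(P||Q) = 0.1532, D_KL(Q||P) = 0.1310

KL divergence is not symmetric: D_KL(P||Q) ≠ D_KL(Q||P) in general.

D_KL(P||Q) = 0.1532 nats
D_KL(Q||P) = 0.1310 nats

No, they are not equal!

This asymmetry is why KL divergence is not a true distance metric.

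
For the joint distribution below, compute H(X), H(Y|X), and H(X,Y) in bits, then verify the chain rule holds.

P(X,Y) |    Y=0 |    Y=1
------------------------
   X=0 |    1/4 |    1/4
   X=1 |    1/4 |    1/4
H(X,Y) = 2.0000, H(X) = 1.0000, H(Y|X) = 1.0000 (all in bits)

Chain rule: H(X,Y) = H(X) + H(Y|X)

Left side — joint entropy directly:
H(X,Y) = -Σ p(x,y) log p(x,y) = 2.0000 bits

Right side — compute H(Y|X) from the conditional distributions:
P(X) = (1/2, 1/2), so H(X) = 1.0000 bits
H(Y|X) = Σ_x P(X=x) · H(Y|X=x):
  P(Y|X=0) = (1/2, 1/2), H(Y|X=0) = 1.0000, weight P(X=0) = 1/2
  P(Y|X=1) = (1/2, 1/2), H(Y|X=1) = 1.0000, weight P(X=1) = 1/2
H(Y|X) = 1.0000 bits

H(X) + H(Y|X) = 1.0000 + 1.0000 = 2.0000 bits

Both sides equal 2.0000 bits. ✓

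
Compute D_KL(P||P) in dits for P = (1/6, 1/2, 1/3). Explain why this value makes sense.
0.0000 dits

KL divergence satisfies the Gibbs inequality: D_KL(P||Q) ≥ 0 for all distributions P, Q.

D_KL(P||Q) = Σ p(x) log(p(x)/q(x))
Each term is p(x) × log_10(p(x)/p(x)) = p(x) × log_10(1) = 0, so the sum is 0.
D_KL(P||Q) = 0.0000 dits

When P = Q, the KL divergence is exactly 0, as there is no 'divergence' between identical distributions.

This non-negativity is a fundamental property: relative entropy cannot be negative because it measures how different Q is from P.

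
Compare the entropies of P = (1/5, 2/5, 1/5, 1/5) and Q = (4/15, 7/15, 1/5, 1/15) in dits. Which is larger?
P

Computing entropies in dits:
H(P) = 0.5786
H(Q) = 0.5257

Distribution P has higher entropy.

Intuition: The distribution closer to uniform (more spread out) has higher entropy.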